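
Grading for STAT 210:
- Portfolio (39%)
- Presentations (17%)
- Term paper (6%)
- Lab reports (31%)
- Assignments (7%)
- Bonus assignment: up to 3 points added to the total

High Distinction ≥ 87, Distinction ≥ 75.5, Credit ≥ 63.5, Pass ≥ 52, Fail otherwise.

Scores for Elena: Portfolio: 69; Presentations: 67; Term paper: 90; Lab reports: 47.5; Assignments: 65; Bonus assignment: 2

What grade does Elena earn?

Weighted total:
  Portfolio 69 × 0.39 = 26.91
  Presentations 67 × 0.17 = 11.39
  Term paper 90 × 0.06 = 5.4
  Lab reports 47.5 × 0.31 = 14.725
  Assignments 65 × 0.07 = 4.55
Sum = 62.975
Bonus assignment: 62.975 + 2 = 64.975
64.975 is ≥ 63.5 and < 75.5 → Credit

Credit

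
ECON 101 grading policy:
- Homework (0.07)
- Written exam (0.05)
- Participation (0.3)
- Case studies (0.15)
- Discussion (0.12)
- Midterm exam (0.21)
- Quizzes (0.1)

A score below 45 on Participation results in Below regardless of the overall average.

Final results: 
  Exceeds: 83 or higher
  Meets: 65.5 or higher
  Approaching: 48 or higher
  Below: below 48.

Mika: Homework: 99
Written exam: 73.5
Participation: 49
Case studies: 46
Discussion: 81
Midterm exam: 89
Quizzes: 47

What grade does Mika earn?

Approaching

Participation score 49 ≥ 45: minimum met.
Weighted total:
  Homework 99 × 0.07 = 6.93
  Written exam 73.5 × 0.05 = 3.675
  Participation 49 × 0.3 = 14.7
  Case studies 46 × 0.15 = 6.9
  Discussion 81 × 0.12 = 9.72
  Midterm exam 89 × 0.21 = 18.69
  Quizzes 47 × 0.1 = 4.7
Sum = 65.315
65.315 is ≥ 48 and < 65.5 → Approaching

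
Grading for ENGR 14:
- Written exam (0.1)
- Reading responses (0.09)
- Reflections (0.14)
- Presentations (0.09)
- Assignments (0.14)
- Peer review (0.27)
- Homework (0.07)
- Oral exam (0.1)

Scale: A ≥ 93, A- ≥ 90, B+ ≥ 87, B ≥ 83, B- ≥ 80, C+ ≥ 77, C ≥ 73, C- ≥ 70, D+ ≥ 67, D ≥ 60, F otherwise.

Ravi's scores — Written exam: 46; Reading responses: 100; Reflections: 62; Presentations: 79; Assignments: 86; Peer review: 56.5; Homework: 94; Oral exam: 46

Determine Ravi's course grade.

D+

Weighted total:
  Written exam 46 × 0.1 = 4.6
  Reading responses 100 × 0.09 = 9
  Reflections 62 × 0.14 = 8.68
  Presentations 79 × 0.09 = 7.11
  Assignments 86 × 0.14 = 12.04
  Peer review 56.5 × 0.27 = 15.255
  Homework 94 × 0.07 = 6.58
  Oral exam 46 × 0.1 = 4.6
Sum = 67.865
67.865 is ≥ 67 and < 70 → D+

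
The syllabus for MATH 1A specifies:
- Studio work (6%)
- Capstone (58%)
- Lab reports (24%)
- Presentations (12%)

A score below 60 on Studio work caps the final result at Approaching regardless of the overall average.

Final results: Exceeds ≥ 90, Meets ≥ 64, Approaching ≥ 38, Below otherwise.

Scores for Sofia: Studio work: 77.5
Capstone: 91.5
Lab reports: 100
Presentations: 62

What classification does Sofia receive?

Studio work score 77.5 ≥ 60: minimum met.
Weighted total:
  Studio work 77.5 × 0.06 = 4.65
  Capstone 91.5 × 0.58 = 53.07
  Lab reports 100 × 0.24 = 24
  Presentations 62 × 0.12 = 7.44
Sum = 89.16
89.16 is ≥ 64 and < 90 → Meets

Meets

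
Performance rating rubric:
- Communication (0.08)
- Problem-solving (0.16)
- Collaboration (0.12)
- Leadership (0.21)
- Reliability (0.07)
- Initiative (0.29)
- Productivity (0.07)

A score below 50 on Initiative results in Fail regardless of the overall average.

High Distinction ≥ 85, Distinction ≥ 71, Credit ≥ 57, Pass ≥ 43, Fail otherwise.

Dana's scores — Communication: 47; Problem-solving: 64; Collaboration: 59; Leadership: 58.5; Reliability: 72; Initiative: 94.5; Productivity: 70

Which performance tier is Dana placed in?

Credit

Initiative score 94.5 ≥ 50: minimum met.
Weighted total:
  Communication 47 × 0.08 = 3.76
  Problem-solving 64 × 0.16 = 10.24
  Collaboration 59 × 0.12 = 7.08
  Leadership 58.5 × 0.21 = 12.285
  Reliability 72 × 0.07 = 5.04
  Initiative 94.5 × 0.29 = 27.405
  Productivity 70 × 0.07 = 4.9
Sum = 70.71
70.71 is ≥ 57 and < 71 → Credit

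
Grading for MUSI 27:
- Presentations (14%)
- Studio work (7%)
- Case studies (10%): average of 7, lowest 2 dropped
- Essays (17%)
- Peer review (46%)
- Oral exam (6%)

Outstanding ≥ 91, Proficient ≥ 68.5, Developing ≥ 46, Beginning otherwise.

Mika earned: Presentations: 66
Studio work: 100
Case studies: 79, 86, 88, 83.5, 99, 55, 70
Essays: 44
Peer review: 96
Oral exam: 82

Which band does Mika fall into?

Proficient

Case studies: drop 55, 70 → average of remaining 5 = 435.5/5 = 87.1
Weighted total:
  Presentations 66 × 0.14 = 9.24
  Studio work 100 × 0.07 = 7
  Case studies 87.1 × 0.1 = 8.71
  Essays 44 × 0.17 = 7.48
  Peer review 96 × 0.46 = 44.16
  Oral exam 82 × 0.06 = 4.92
Sum = 81.51
81.51 is ≥ 68.5 and < 91 → Proficient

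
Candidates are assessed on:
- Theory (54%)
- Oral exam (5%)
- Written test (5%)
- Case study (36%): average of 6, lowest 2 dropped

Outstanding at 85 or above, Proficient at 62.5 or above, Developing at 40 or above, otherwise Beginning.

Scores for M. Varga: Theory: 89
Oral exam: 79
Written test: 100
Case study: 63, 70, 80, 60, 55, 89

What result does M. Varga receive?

Proficient

Case study: drop 55, 60 → average of remaining 4 = 302/4 = 75.5
Weighted total:
  Theory 89 × 0.54 = 48.06
  Oral exam 79 × 0.05 = 3.95
  Written test 100 × 0.05 = 5
  Case study 75.5 × 0.36 = 27.18
Sum = 84.19
84.19 is ≥ 62.5 and < 85 → Proficient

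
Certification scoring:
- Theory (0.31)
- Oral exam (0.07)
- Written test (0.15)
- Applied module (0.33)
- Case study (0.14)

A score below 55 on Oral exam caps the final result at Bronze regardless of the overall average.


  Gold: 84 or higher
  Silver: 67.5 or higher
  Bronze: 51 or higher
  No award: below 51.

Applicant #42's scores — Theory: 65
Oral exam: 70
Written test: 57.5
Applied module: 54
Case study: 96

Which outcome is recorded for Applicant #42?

Bronze

Oral exam score 70 ≥ 55: minimum met.
Weighted total:
  Theory 65 × 0.31 = 20.15
  Oral exam 70 × 0.07 = 4.9
  Written test 57.5 × 0.15 = 8.625
  Applied module 54 × 0.33 = 17.82
  Case study 96 × 0.14 = 13.44
Sum = 64.935
64.935 is ≥ 51 and < 67.5 → Bronze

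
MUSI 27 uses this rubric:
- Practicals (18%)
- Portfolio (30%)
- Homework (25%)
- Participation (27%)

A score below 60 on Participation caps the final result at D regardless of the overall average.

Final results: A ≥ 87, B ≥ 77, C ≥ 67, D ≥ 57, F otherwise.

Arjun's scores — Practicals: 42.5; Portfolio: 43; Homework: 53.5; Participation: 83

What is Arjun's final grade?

Participation score 83 ≥ 60: minimum met.
Weighted total:
  Practicals 42.5 × 0.18 = 7.65
  Portfolio 43 × 0.3 = 12.9
  Homework 53.5 × 0.25 = 13.375
  Participation 83 × 0.27 = 22.41
Sum = 56.335
56.335 < 57 → F

F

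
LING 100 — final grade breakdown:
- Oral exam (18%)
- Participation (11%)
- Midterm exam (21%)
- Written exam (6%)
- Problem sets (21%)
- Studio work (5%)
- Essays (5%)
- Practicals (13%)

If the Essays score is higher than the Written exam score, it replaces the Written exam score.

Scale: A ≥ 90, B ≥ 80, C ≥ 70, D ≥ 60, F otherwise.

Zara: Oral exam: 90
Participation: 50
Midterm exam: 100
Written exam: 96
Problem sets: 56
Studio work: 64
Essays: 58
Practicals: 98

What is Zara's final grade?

Essays (58) ≤ Written exam (96), so Written exam stays at 96.
Weighted total:
  Oral exam 90 × 0.18 = 16.2
  Participation 50 × 0.11 = 5.5
  Midterm exam 100 × 0.21 = 21
  Written exam 96 × 0.06 = 5.76
  Problem sets 56 × 0.21 = 11.76
  Studio work 64 × 0.05 = 3.2
  Essays 58 × 0.05 = 2.9
  Practicals 98 × 0.13 = 12.74
Sum = 79.06
79.06 is ≥ 70 and < 80 → C

C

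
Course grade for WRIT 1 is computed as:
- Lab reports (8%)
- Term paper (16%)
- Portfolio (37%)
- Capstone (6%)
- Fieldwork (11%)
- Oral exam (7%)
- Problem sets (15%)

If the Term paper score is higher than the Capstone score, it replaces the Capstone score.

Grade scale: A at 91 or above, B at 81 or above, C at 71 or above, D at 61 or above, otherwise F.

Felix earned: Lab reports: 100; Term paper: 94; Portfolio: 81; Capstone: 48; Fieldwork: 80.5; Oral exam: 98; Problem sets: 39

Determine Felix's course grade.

C

Term paper (94) > Capstone (48), so Capstone counts as 94.
Weighted total:
  Lab reports 100 × 0.08 = 8
  Term paper 94 × 0.16 = 15.04
  Portfolio 81 × 0.37 = 29.97
  Capstone 94 × 0.06 = 5.64
  Fieldwork 80.5 × 0.11 = 8.855
  Oral exam 98 × 0.07 = 6.86
  Problem sets 39 × 0.15 = 5.85
Sum = 80.215
80.215 is ≥ 71 and < 81 → C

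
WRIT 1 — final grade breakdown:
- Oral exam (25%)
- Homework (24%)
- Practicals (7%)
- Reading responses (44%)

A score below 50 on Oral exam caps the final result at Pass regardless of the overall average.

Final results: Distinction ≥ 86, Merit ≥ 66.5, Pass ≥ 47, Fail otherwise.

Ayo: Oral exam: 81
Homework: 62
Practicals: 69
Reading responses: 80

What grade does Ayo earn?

Oral exam score 81 ≥ 50: minimum met.
Weighted total:
  Oral exam 81 × 0.25 = 20.25
  Homework 62 × 0.24 = 14.88
  Practicals 69 × 0.07 = 4.83
  Reading responses 80 × 0.44 = 35.2
Sum = 75.16
75.16 is ≥ 66.5 and < 86 → Merit

Merit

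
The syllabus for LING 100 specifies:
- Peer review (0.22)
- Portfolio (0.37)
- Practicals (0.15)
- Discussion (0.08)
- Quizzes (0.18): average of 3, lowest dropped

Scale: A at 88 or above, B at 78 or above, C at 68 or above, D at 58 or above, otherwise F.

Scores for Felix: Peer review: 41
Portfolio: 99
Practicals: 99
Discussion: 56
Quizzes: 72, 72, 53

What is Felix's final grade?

C

Quizzes: drop 53 → average of remaining 2 = 144/2 = 72
Weighted total:
  Peer review 41 × 0.22 = 9.02
  Portfolio 99 × 0.37 = 36.63
  Practicals 99 × 0.15 = 14.85
  Discussion 56 × 0.08 = 4.48
  Quizzes 72 × 0.18 = 12.96
Sum = 77.94
77.94 is ≥ 68 and < 78 → C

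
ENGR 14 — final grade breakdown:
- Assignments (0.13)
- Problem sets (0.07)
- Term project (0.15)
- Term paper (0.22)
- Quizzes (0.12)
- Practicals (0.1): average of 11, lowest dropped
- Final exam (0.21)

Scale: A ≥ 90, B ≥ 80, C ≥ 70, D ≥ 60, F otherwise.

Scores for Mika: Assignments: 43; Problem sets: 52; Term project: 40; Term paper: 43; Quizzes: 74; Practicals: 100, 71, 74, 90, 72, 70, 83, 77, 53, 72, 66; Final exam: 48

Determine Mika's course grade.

Practicals: drop 53 → average of remaining 10 = 775/10 = 77.5
Weighted total:
  Assignments 43 × 0.13 = 5.59
  Problem sets 52 × 0.07 = 3.64
  Term project 40 × 0.15 = 6
  Term paper 43 × 0.22 = 9.46
  Quizzes 74 × 0.12 = 8.88
  Practicals 77.5 × 0.1 = 7.75
  Final exam 48 × 0.21 = 10.08
Sum = 51.4
51.4 < 60 → F

F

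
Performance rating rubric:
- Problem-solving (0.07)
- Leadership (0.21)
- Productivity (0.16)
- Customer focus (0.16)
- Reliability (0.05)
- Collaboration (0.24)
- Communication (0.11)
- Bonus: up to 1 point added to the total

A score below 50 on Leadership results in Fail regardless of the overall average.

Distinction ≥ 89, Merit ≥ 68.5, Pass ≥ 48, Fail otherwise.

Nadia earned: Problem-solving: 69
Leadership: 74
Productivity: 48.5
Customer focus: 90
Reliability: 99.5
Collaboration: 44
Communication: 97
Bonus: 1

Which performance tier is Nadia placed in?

Merit

Leadership score 74 ≥ 50: minimum met.
Weighted total:
  Problem-solving 69 × 0.07 = 4.83
  Leadership 74 × 0.21 = 15.54
  Productivity 48.5 × 0.16 = 7.76
  Customer focus 90 × 0.16 = 14.4
  Reliability 99.5 × 0.05 = 4.975
  Collaboration 44 × 0.24 = 10.56
  Communication 97 × 0.11 = 10.67
Sum = 68.735
Bonus: 68.735 + 1 = 69.735
69.735 is ≥ 68.5 and < 89 → Merit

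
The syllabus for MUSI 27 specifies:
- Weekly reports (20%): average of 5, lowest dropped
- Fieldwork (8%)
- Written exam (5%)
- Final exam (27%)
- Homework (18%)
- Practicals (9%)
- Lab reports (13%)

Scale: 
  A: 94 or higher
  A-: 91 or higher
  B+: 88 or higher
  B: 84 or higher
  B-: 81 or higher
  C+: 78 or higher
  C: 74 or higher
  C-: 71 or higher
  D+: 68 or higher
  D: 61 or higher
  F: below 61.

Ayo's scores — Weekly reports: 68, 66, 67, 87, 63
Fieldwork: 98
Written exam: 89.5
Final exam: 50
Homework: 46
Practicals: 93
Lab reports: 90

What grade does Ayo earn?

D+

Weekly reports: drop 63 → average of remaining 4 = 288/4 = 72
Weighted total:
  Weekly reports 72 × 0.2 = 14.4
  Fieldwork 98 × 0.08 = 7.84
  Written exam 89.5 × 0.05 = 4.475
  Final exam 50 × 0.27 = 13.5
  Homework 46 × 0.18 = 8.28
  Practicals 93 × 0.09 = 8.37
  Lab reports 90 × 0.13 = 11.7
Sum = 68.565
68.565 is ≥ 68 and < 71 → D+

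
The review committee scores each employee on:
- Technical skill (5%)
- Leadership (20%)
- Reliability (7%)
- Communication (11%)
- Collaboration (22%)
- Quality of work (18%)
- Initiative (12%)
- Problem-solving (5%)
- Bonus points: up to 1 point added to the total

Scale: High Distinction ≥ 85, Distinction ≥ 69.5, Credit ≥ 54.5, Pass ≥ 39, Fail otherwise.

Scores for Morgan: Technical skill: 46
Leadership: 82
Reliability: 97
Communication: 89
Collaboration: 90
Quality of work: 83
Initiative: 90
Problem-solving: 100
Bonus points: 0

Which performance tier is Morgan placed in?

Weighted total:
  Technical skill 46 × 0.05 = 2.3
  Leadership 82 × 0.2 = 16.4
  Reliability 97 × 0.07 = 6.79
  Communication 89 × 0.11 = 9.79
  Collaboration 90 × 0.22 = 19.8
  Quality of work 83 × 0.18 = 14.94
  Initiative 90 × 0.12 = 10.8
  Problem-solving 100 × 0.05 = 5
Sum = 85.82
Bonus points: 85.82 + 0 = 85.82
85.82 ≥ 85 → High Distinction

High Distinction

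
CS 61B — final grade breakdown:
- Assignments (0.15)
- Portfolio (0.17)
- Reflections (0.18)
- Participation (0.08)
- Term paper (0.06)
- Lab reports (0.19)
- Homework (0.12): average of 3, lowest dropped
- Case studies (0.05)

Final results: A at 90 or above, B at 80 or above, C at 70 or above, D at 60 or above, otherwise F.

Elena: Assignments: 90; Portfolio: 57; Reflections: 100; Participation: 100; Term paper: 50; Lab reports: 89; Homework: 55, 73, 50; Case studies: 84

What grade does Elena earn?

Homework: drop 50 → average of remaining 2 = 128/2 = 64
Weighted total:
  Assignments 90 × 0.15 = 13.5
  Portfolio 57 × 0.17 = 9.69
  Reflections 100 × 0.18 = 18
  Participation 100 × 0.08 = 8
  Term paper 50 × 0.06 = 3
  Lab reports 89 × 0.19 = 16.91
  Homework 64 × 0.12 = 7.68
  Case studies 84 × 0.05 = 4.2
Sum = 80.98
80.98 is ≥ 80 and < 90 → B

B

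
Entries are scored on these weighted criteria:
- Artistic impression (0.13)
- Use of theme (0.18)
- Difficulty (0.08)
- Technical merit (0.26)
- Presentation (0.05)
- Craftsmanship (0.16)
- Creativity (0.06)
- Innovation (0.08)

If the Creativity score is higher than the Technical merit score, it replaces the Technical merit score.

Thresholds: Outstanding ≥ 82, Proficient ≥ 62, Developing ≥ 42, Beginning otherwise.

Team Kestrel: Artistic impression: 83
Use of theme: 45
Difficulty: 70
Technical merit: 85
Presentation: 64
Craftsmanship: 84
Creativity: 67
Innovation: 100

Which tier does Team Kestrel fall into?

Proficient

Creativity (67) ≤ Technical merit (85), so Technical merit stays at 85.
Weighted total:
  Artistic impression 83 × 0.13 = 10.79
  Use of theme 45 × 0.18 = 8.1
  Difficulty 70 × 0.08 = 5.6
  Technical merit 85 × 0.26 = 22.1
  Presentation 64 × 0.05 = 3.2
  Craftsmanship 84 × 0.16 = 13.44
  Creativity 67 × 0.06 = 4.02
  Innovation 100 × 0.08 = 8
Sum = 75.25
75.25 is ≥ 62 and < 82 → Proficient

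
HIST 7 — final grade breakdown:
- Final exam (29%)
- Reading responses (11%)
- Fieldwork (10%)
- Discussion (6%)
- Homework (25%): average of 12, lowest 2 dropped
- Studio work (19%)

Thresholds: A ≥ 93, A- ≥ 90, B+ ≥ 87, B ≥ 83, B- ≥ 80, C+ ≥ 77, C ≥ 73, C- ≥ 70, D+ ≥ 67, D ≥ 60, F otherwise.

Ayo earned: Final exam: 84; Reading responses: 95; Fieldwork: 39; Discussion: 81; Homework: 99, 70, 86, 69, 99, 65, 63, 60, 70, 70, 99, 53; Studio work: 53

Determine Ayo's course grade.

C

Homework: drop 53, 60 → average of remaining 10 = 790/10 = 79
Weighted total:
  Final exam 84 × 0.29 = 24.36
  Reading responses 95 × 0.11 = 10.45
  Fieldwork 39 × 0.1 = 3.9
  Discussion 81 × 0.06 = 4.86
  Homework 79 × 0.25 = 19.75
  Studio work 53 × 0.19 = 10.07
Sum = 73.39
73.39 is ≥ 73 and < 77 → C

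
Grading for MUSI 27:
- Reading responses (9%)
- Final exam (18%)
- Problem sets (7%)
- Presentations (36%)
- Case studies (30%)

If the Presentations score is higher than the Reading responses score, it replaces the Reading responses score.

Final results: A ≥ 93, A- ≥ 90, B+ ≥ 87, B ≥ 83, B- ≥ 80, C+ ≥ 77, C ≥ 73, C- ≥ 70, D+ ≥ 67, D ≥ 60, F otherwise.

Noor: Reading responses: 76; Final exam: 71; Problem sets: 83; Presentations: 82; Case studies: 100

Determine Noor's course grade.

B

Presentations (82) > Reading responses (76), so Reading responses counts as 82.
Weighted total:
  Reading responses 82 × 0.09 = 7.38
  Final exam 71 × 0.18 = 12.78
  Problem sets 83 × 0.07 = 5.81
  Presentations 82 × 0.36 = 29.52
  Case studies 100 × 0.3 = 30
Sum = 85.49
85.49 is ≥ 83 and < 87 → B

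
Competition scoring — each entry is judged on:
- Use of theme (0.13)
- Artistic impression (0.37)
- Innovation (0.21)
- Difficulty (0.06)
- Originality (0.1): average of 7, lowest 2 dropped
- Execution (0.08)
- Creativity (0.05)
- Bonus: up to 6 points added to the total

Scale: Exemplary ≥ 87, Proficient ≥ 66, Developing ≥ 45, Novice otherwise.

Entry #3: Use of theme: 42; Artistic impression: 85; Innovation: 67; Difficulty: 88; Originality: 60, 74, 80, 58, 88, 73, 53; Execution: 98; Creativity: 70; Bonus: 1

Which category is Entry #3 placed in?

Originality: drop 53, 58 → average of remaining 5 = 375/5 = 75
Weighted total:
  Use of theme 42 × 0.13 = 5.46
  Artistic impression 85 × 0.37 = 31.45
  Innovation 67 × 0.21 = 14.07
  Difficulty 88 × 0.06 = 5.28
  Originality 75 × 0.1 = 7.5
  Execution 98 × 0.08 = 7.84
  Creativity 70 × 0.05 = 3.5
Sum = 75.1
Bonus: 75.1 + 1 = 76.1
76.1 is ≥ 66 and < 87 → Proficient

Proficient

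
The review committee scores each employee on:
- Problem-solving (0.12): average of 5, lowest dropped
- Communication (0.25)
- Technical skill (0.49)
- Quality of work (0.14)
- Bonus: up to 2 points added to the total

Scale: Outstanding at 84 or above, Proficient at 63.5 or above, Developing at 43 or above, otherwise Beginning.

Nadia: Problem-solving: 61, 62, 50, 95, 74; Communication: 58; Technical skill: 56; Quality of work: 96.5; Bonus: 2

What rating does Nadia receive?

Problem-solving: drop 50 → average of remaining 4 = 292/4 = 73
Weighted total:
  Problem-solving 73 × 0.12 = 8.76
  Communication 58 × 0.25 = 14.5
  Technical skill 56 × 0.49 = 27.44
  Quality of work 96.5 × 0.14 = 13.51
Sum = 64.21
Bonus: 64.21 + 2 = 66.21
66.21 is ≥ 63.5 and < 84 → Proficient

Proficient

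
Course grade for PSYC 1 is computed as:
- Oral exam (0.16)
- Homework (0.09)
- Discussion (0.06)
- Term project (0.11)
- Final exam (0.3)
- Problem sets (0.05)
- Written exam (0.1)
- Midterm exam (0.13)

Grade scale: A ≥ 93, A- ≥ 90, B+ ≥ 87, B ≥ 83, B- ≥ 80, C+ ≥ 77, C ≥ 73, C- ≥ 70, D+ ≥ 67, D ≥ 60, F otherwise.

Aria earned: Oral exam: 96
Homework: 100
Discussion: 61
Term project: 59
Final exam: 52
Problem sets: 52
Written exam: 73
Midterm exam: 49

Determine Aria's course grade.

Weighted total:
  Oral exam 96 × 0.16 = 15.36
  Homework 100 × 0.09 = 9
  Discussion 61 × 0.06 = 3.66
  Term project 59 × 0.11 = 6.49
  Final exam 52 × 0.3 = 15.6
  Problem sets 52 × 0.05 = 2.6
  Written exam 73 × 0.1 = 7.3
  Midterm exam 49 × 0.13 = 6.37
Sum = 66.38
66.38 is ≥ 60 and < 67 → D

D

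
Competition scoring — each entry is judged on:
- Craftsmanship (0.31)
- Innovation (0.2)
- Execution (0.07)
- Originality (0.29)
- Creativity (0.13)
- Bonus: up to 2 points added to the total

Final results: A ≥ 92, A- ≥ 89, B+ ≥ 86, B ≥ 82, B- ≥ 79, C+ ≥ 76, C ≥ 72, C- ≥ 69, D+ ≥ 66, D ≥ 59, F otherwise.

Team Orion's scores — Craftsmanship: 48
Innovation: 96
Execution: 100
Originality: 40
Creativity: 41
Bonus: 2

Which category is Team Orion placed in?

D

Weighted total:
  Craftsmanship 48 × 0.31 = 14.88
  Innovation 96 × 0.2 = 19.2
  Execution 100 × 0.07 = 7
  Originality 40 × 0.29 = 11.6
  Creativity 41 × 0.13 = 5.33
Sum = 58.01
Bonus: 58.01 + 2 = 60.01
60.01 is ≥ 59 and < 66 → D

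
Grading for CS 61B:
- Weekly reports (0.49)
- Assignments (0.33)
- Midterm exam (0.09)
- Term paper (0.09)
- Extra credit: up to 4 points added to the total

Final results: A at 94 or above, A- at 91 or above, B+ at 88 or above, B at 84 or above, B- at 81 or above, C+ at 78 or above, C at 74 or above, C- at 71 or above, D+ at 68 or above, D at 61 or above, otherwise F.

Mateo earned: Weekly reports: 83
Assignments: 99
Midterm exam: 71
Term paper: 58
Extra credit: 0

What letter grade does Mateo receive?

Weighted total:
  Weekly reports 83 × 0.49 = 40.67
  Assignments 99 × 0.33 = 32.67
  Midterm exam 71 × 0.09 = 6.39
  Term paper 58 × 0.09 = 5.22
Sum = 84.95
Extra credit: 84.95 + 0 = 84.95
84.95 is ≥ 84 and < 88 → B

B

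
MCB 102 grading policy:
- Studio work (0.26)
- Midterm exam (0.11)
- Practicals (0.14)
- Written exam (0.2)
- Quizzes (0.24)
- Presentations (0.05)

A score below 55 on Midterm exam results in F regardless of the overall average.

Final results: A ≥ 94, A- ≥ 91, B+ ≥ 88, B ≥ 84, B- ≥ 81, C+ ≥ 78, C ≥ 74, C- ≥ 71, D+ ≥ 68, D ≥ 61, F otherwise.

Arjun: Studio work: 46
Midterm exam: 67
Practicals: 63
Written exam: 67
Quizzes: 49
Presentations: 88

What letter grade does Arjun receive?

Midterm exam score 67 ≥ 55: minimum met.
Weighted total:
  Studio work 46 × 0.26 = 11.96
  Midterm exam 67 × 0.11 = 7.37
  Practicals 63 × 0.14 = 8.82
  Written exam 67 × 0.2 = 13.4
  Quizzes 49 × 0.24 = 11.76
  Presentations 88 × 0.05 = 4.4
Sum = 57.71
57.71 < 61 → F

F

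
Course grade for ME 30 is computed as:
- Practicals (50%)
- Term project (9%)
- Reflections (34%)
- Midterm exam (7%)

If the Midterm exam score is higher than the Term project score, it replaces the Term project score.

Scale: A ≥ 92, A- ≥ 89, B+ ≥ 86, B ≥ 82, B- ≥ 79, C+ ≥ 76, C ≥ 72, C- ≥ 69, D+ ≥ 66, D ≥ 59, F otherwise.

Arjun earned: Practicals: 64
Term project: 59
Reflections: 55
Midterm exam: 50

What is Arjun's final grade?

D

Midterm exam (50) ≤ Term project (59), so Term project stays at 59.
Weighted total:
  Practicals 64 × 0.5 = 32
  Term project 59 × 0.09 = 5.31
  Reflections 55 × 0.34 = 18.7
  Midterm exam 50 × 0.07 = 3.5
Sum = 59.51
59.51 is ≥ 59 and < 66 → D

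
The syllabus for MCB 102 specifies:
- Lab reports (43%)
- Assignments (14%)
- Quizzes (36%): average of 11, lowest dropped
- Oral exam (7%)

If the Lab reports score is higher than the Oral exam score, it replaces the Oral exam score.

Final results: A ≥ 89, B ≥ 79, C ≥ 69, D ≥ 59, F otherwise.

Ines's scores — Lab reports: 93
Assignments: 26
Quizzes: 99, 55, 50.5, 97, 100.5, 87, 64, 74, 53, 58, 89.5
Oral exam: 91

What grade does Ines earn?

Quizzes: drop 50.5 → average of remaining 10 = 777/10 = 77.7
Lab reports (93) > Oral exam (91), so Oral exam counts as 93.
Weighted total:
  Lab reports 93 × 0.43 = 39.99
  Assignments 26 × 0.14 = 3.64
  Quizzes 77.7 × 0.36 = 27.972
  Oral exam 93 × 0.07 = 6.51
Sum = 78.112
78.112 is ≥ 69 and < 79 → C

C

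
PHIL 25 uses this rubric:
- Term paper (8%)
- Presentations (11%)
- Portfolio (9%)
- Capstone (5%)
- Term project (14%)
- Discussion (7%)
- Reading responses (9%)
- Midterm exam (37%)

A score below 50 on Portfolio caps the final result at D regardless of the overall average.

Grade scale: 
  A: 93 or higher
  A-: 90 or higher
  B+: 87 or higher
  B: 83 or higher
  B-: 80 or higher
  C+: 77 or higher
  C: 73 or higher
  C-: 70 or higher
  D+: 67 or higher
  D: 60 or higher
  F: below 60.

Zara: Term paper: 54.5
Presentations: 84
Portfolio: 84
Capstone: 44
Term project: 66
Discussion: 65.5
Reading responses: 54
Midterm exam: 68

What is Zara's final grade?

D+

Portfolio score 84 ≥ 50: minimum met.
Weighted total:
  Term paper 54.5 × 0.08 = 4.36
  Presentations 84 × 0.11 = 9.24
  Portfolio 84 × 0.09 = 7.56
  Capstone 44 × 0.05 = 2.2
  Term project 66 × 0.14 = 9.24
  Discussion 65.5 × 0.07 = 4.585
  Reading responses 54 × 0.09 = 4.86
  Midterm exam 68 × 0.37 = 25.16
Sum = 67.205
67.205 is ≥ 67 and < 70 → D+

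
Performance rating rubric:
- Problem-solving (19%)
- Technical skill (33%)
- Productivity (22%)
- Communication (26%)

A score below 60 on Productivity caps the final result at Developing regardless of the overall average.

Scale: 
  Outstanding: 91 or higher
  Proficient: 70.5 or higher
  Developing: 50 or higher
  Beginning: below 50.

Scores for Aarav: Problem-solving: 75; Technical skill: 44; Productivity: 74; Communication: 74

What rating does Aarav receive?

Productivity score 74 ≥ 60: minimum met.
Weighted total:
  Problem-solving 75 × 0.19 = 14.25
  Technical skill 44 × 0.33 = 14.52
  Productivity 74 × 0.22 = 16.28
  Communication 74 × 0.26 = 19.24
Sum = 64.29
64.29 is ≥ 50 and < 70.5 → Developing

Developing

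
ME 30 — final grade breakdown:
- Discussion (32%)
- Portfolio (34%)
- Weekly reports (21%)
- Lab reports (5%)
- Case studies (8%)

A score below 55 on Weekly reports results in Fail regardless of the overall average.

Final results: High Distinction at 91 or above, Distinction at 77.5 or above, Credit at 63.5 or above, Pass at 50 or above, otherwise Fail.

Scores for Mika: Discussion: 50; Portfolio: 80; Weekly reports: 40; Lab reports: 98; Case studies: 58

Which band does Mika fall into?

Fail

Weekly reports score 40 < 55: minimum not met.
Weighted total:
  Discussion 50 × 0.32 = 16
  Portfolio 80 × 0.34 = 27.2
  Weekly reports 40 × 0.21 = 8.4
  Lab reports 98 × 0.05 = 4.9
  Case studies 58 × 0.08 = 4.64
Sum = 61.14
Because the Weekly reports minimum was not met, the result is Fail.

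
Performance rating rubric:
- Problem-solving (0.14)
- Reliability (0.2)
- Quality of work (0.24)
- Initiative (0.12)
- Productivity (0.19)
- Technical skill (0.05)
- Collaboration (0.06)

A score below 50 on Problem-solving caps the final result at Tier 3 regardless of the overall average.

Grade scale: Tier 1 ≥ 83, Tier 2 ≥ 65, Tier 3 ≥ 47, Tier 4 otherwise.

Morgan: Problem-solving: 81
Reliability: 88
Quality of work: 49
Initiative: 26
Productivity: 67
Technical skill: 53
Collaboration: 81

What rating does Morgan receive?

Tier 3

Problem-solving score 81 ≥ 50: minimum met.
Weighted total:
  Problem-solving 81 × 0.14 = 11.34
  Reliability 88 × 0.2 = 17.6
  Quality of work 49 × 0.24 = 11.76
  Initiative 26 × 0.12 = 3.12
  Productivity 67 × 0.19 = 12.73
  Technical skill 53 × 0.05 = 2.65
  Collaboration 81 × 0.06 = 4.86
Sum = 64.06
64.06 is ≥ 47 and < 65 → Tier 3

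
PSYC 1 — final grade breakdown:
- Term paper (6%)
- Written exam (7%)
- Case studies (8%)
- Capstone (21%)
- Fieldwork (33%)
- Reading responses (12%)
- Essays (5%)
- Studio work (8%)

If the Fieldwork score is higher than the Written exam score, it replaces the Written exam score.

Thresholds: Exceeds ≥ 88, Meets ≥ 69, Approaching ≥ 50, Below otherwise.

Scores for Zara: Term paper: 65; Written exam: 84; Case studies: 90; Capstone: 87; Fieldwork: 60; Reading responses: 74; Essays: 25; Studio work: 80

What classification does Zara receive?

Fieldwork (60) ≤ Written exam (84), so Written exam stays at 84.
Weighted total:
  Term paper 65 × 0.06 = 3.9
  Written exam 84 × 0.07 = 5.88
  Case studies 90 × 0.08 = 7.2
  Capstone 87 × 0.21 = 18.27
  Fieldwork 60 × 0.33 = 19.8
  Reading responses 74 × 0.12 = 8.88
  Essays 25 × 0.05 = 1.25
  Studio work 80 × 0.08 = 6.4
Sum = 71.58
71.58 is ≥ 69 and < 88 → Meets

Meets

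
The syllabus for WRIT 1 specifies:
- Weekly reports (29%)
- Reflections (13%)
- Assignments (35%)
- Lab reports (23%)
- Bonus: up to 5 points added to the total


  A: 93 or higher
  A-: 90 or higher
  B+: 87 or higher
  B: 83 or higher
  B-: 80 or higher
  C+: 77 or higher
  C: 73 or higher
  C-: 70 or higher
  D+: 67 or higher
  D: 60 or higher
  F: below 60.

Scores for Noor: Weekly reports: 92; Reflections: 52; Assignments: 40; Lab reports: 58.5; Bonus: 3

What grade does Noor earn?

Weighted total:
  Weekly reports 92 × 0.29 = 26.68
  Reflections 52 × 0.13 = 6.76
  Assignments 40 × 0.35 = 14
  Lab reports 58.5 × 0.23 = 13.455
Sum = 60.895
Bonus: 60.895 + 3 = 63.895
63.895 is ≥ 60 and < 67 → D

D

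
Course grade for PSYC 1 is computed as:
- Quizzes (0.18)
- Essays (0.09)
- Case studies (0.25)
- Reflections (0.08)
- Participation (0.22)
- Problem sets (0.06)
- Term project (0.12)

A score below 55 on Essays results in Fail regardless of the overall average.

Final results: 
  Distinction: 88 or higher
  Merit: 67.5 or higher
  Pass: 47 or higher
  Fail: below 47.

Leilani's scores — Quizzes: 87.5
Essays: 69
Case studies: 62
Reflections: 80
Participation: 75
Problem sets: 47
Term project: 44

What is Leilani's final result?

Essays score 69 ≥ 55: minimum met.
Weighted total:
  Quizzes 87.5 × 0.18 = 15.75
  Essays 69 × 0.09 = 6.21
  Case studies 62 × 0.25 = 15.5
  Reflections 80 × 0.08 = 6.4
  Participation 75 × 0.22 = 16.5
  Problem sets 47 × 0.06 = 2.82
  Term project 44 × 0.12 = 5.28
Sum = 68.46
68.46 is ≥ 67.5 and < 88 → Merit

Merit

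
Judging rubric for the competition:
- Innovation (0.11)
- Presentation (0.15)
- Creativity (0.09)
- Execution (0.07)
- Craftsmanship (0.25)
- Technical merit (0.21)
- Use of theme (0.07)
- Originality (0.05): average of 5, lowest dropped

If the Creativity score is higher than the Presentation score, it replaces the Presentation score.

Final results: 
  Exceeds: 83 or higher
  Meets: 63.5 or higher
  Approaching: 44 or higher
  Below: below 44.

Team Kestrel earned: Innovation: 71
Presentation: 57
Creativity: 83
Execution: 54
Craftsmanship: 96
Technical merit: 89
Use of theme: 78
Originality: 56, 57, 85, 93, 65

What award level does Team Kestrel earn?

Exceeds

Originality: drop 56 → average of remaining 4 = 300/4 = 75
Creativity (83) > Presentation (57), so Presentation counts as 83.
Weighted total:
  Innovation 71 × 0.11 = 7.81
  Presentation 83 × 0.15 = 12.45
  Creativity 83 × 0.09 = 7.47
  Execution 54 × 0.07 = 3.78
  Craftsmanship 96 × 0.25 = 24
  Technical merit 89 × 0.21 = 18.69
  Use of theme 78 × 0.07 = 5.46
  Originality 75 × 0.05 = 3.75
Sum = 83.41
83.41 ≥ 83 → Exceeds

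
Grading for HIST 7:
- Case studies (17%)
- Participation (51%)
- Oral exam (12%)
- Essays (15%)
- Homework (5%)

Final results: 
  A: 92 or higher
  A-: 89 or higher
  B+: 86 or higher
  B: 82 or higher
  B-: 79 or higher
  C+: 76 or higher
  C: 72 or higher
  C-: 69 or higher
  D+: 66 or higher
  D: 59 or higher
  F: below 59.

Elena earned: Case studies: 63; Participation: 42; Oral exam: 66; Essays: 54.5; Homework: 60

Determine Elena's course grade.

F

Weighted total:
  Case studies 63 × 0.17 = 10.71
  Participation 42 × 0.51 = 21.42
  Oral exam 66 × 0.12 = 7.92
  Essays 54.5 × 0.15 = 8.175
  Homework 60 × 0.05 = 3
Sum = 51.225
51.225 < 59 → F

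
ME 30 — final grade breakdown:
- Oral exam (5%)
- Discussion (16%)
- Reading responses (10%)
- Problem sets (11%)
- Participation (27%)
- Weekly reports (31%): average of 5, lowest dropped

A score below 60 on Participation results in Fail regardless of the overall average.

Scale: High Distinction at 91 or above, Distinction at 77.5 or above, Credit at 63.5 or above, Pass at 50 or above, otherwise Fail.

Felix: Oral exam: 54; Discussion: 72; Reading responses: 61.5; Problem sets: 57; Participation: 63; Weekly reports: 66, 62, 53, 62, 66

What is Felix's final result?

Weekly reports: drop 53 → average of remaining 4 = 256/4 = 64
Participation score 63 ≥ 60: minimum met.
Weighted total:
  Oral exam 54 × 0.05 = 2.7
  Discussion 72 × 0.16 = 11.52
  Reading responses 61.5 × 0.1 = 6.15
  Problem sets 57 × 0.11 = 6.27
  Participation 63 × 0.27 = 17.01
  Weekly reports 64 × 0.31 = 19.84
Sum = 63.49
63.49 is ≥ 50 and < 63.5 → Pass

Pass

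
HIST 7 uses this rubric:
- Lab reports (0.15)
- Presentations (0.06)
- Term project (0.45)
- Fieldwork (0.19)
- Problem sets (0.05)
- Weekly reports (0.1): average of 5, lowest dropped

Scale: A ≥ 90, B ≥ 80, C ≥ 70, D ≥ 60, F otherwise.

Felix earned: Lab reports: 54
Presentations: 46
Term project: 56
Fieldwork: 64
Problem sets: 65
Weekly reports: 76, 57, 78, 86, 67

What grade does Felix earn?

Weekly reports: drop 57 → average of remaining 4 = 307/4 = 76.75
Weighted total:
  Lab reports 54 × 0.15 = 8.1
  Presentations 46 × 0.06 = 2.76
  Term project 56 × 0.45 = 25.2
  Fieldwork 64 × 0.19 = 12.16
  Problem sets 65 × 0.05 = 3.25
  Weekly reports 76.75 × 0.1 = 7.675
Sum = 59.145
59.145 < 60 → F

F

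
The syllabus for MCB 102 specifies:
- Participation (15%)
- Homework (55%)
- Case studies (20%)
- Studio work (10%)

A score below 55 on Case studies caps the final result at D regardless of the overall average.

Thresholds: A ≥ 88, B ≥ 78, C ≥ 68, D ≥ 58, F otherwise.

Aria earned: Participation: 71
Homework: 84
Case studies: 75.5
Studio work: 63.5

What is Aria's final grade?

B

Case studies score 75.5 ≥ 55: minimum met.
Weighted total:
  Participation 71 × 0.15 = 10.65
  Homework 84 × 0.55 = 46.2
  Case studies 75.5 × 0.2 = 15.1
  Studio work 63.5 × 0.1 = 6.35
Sum = 78.3
78.3 is ≥ 78 and < 88 → B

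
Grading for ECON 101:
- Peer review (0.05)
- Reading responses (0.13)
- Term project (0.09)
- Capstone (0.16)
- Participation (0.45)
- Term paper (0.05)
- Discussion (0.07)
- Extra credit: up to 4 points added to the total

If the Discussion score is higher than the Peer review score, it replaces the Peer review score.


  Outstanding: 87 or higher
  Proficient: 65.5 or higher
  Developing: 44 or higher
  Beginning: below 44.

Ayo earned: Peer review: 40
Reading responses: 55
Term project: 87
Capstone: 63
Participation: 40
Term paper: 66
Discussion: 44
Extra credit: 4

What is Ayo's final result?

Discussion (44) > Peer review (40), so Peer review counts as 44.
Weighted total:
  Peer review 44 × 0.05 = 2.2
  Reading responses 55 × 0.13 = 7.15
  Term project 87 × 0.09 = 7.83
  Capstone 63 × 0.16 = 10.08
  Participation 40 × 0.45 = 18
  Term paper 66 × 0.05 = 3.3
  Discussion 44 × 0.07 = 3.08
Sum = 51.64
Extra credit: 51.64 + 4 = 55.64
55.64 is ≥ 44 and < 65.5 → Developing

Developing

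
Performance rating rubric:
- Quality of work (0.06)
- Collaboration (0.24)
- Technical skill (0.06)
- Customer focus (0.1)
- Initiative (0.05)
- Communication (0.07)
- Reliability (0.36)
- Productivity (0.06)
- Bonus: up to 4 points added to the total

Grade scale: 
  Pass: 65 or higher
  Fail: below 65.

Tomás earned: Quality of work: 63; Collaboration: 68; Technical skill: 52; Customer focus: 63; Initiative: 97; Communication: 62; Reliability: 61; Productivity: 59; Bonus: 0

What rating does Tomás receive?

Weighted total:
  Quality of work 63 × 0.06 = 3.78
  Collaboration 68 × 0.24 = 16.32
  Technical skill 52 × 0.06 = 3.12
  Customer focus 63 × 0.1 = 6.3
  Initiative 97 × 0.05 = 4.85
  Communication 62 × 0.07 = 4.34
  Reliability 61 × 0.36 = 21.96
  Productivity 59 × 0.06 = 3.54
Sum = 64.21
Bonus: 64.21 + 0 = 64.21
64.21 < 65 → Fail

Fail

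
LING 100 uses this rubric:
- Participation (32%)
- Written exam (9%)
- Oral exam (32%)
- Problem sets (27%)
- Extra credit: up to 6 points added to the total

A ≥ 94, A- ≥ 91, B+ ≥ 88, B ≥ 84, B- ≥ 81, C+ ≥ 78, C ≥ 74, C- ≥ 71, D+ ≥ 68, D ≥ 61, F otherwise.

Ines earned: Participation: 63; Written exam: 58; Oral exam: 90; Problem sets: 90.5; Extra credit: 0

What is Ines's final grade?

C+

Weighted total:
  Participation 63 × 0.32 = 20.16
  Written exam 58 × 0.09 = 5.22
  Oral exam 90 × 0.32 = 28.8
  Problem sets 90.5 × 0.27 = 24.435
Sum = 78.615
Extra credit: 78.615 + 0 = 78.615
78.615 is ≥ 78 and < 81 → C+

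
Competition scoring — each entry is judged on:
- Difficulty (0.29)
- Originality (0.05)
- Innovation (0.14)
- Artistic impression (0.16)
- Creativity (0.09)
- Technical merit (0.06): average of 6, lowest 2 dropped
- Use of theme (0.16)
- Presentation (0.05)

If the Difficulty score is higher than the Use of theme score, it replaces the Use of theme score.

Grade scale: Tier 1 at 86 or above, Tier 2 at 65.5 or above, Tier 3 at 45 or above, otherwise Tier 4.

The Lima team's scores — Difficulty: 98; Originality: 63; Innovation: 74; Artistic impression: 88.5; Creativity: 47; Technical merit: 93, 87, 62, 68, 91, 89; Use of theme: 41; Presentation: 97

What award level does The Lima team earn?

Technical merit: drop 62, 68 → average of remaining 4 = 360/4 = 90
Difficulty (98) > Use of theme (41), so Use of theme counts as 98.
Weighted total:
  Difficulty 98 × 0.29 = 28.42
  Originality 63 × 0.05 = 3.15
  Innovation 74 × 0.14 = 10.36
  Artistic impression 88.5 × 0.16 = 14.16
  Creativity 47 × 0.09 = 4.23
  Technical merit 90 × 0.06 = 5.4
  Use of theme 98 × 0.16 = 15.68
  Presentation 97 × 0.05 = 4.85
Sum = 86.25
86.25 ≥ 86 → Tier 1

Tier 1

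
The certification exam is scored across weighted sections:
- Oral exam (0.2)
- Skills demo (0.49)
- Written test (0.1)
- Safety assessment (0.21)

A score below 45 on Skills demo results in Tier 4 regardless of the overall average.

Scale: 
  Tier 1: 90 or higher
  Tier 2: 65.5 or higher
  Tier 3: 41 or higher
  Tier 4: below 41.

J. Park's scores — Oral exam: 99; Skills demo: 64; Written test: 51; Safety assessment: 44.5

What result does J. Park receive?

Skills demo score 64 ≥ 45: minimum met.
Weighted total:
  Oral exam 99 × 0.2 = 19.8
  Skills demo 64 × 0.49 = 31.36
  Written test 51 × 0.1 = 5.1
  Safety assessment 44.5 × 0.21 = 9.345
Sum = 65.605
65.605 is ≥ 65.5 and < 90 → Tier 2

Tier 2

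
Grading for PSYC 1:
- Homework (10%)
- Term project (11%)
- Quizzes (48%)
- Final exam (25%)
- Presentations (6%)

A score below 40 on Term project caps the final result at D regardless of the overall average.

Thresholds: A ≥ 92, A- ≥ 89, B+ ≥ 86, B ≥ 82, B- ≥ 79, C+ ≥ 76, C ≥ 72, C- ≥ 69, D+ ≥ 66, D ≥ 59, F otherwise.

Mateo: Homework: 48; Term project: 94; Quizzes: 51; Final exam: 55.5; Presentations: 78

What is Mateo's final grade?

Term project score 94 ≥ 40: minimum met.
Weighted total:
  Homework 48 × 0.1 = 4.8
  Term project 94 × 0.11 = 10.34
  Quizzes 51 × 0.48 = 24.48
  Final exam 55.5 × 0.25 = 13.875
  Presentations 78 × 0.06 = 4.68
Sum = 58.175
58.175 < 59 → F

F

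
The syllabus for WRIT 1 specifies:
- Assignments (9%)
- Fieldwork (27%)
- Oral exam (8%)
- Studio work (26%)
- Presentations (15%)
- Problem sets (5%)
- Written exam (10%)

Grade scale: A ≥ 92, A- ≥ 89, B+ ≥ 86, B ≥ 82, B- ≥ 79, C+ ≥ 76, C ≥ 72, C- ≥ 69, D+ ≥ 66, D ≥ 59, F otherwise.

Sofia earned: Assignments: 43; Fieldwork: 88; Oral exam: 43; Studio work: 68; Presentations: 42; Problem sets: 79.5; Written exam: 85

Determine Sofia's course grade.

D+

Weighted total:
  Assignments 43 × 0.09 = 3.87
  Fieldwork 88 × 0.27 = 23.76
  Oral exam 43 × 0.08 = 3.44
  Studio work 68 × 0.26 = 17.68
  Presentations 42 × 0.15 = 6.3
  Problem sets 79.5 × 0.05 = 3.975
  Written exam 85 × 0.1 = 8.5
Sum = 67.525
67.525 is ≥ 66 and < 69 → D+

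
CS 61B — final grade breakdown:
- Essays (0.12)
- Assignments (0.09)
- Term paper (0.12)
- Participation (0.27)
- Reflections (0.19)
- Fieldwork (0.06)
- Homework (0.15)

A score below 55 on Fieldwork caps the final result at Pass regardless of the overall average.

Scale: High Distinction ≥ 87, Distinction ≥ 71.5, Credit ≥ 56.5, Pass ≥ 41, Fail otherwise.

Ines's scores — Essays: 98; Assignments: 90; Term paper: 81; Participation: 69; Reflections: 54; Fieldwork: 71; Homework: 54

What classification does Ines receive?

Fieldwork score 71 ≥ 55: minimum met.
Weighted total:
  Essays 98 × 0.12 = 11.76
  Assignments 90 × 0.09 = 8.1
  Term paper 81 × 0.12 = 9.72
  Participation 69 × 0.27 = 18.63
  Reflections 54 × 0.19 = 10.26
  Fieldwork 71 × 0.06 = 4.26
  Homework 54 × 0.15 = 8.1
Sum = 70.83
70.83 is ≥ 56.5 and < 71.5 → Credit

Credit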